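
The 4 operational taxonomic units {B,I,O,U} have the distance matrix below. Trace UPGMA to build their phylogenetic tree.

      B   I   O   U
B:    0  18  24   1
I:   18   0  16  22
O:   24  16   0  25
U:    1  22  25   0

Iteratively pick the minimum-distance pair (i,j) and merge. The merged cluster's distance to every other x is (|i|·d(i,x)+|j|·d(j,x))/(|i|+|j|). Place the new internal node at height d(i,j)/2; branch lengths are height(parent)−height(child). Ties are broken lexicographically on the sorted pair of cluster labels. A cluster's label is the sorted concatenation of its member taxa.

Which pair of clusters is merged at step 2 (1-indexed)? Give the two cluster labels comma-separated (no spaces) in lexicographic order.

I,O

iteration 1: select B,U (d=1); attach at lengths (1/2, 1/2); label the merged cluster BU
  updated: d(BU,I)=20, d(BU,O)=49/2
iteration 2: select I,O (d=16); attach at lengths (8, 8); label the merged cluster IO
  updated: d(BU,IO)=89/4
iteration 3: select BU,IO (d=89/4); attach at lengths (85/8, 25/8); label the merged cluster BIOU
final tree: ((B:1/2,U:1/2):85/8,(I:8,O:8):25/8)
total length: 123/4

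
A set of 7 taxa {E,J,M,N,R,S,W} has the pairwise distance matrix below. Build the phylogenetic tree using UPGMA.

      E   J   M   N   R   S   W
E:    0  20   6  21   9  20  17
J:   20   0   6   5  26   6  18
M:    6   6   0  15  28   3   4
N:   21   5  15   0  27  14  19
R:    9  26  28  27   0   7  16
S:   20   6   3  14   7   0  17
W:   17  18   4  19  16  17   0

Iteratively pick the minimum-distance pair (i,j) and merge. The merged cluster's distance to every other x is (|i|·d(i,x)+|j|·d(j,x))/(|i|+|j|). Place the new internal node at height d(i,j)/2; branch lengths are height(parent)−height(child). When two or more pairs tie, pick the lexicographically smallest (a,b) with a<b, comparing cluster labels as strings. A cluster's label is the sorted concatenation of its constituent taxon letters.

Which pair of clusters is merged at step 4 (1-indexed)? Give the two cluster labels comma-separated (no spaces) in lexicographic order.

1. join M+S (d=3) ⇒ MS; edges |M|=3/2, |S|=3/2
  updated: d(E,MS)=13, d(J,MS)=6, d(MS,N)=29/2, d(MS,R)=35/2, d(MS,W)=21/2
2. join J+N (d=5) ⇒ JN; edges |J|=5/2, |N|=5/2
  updated: d(E,JN)=41/2, d(JN,MS)=41/4, d(JN,R)=53/2, d(JN,W)=37/2
3. join E+R (d=9) ⇒ ER; edges |E|=9/2, |R|=9/2
  updated: d(ER,JN)=47/2, d(ER,MS)=61/4, d(ER,W)=33/2
4. join JN+MS (d=41/4) ⇒ JMNS; edges |JN|=21/8, |MS|=29/8
  updated: d(ER,JMNS)=155/8, d(JMNS,W)=29/2
5. join JMNS+W (d=29/2) ⇒ JMNSW; edges |JMNS|=17/8, |W|=29/4
  updated: d(ER,JMNSW)=94/5
6. join ER+JMNSW (d=94/5) ⇒ EJMNRSW; edges |ER|=49/10, |JMNSW|=43/20
final tree: ((E:9/2,R:9/2):49/10,(((J:5/2,N:5/2):21/8,(M:3/2,S:3/2):29/8):17/8,W:29/4):43/20)
total length: 1587/40

JN,MS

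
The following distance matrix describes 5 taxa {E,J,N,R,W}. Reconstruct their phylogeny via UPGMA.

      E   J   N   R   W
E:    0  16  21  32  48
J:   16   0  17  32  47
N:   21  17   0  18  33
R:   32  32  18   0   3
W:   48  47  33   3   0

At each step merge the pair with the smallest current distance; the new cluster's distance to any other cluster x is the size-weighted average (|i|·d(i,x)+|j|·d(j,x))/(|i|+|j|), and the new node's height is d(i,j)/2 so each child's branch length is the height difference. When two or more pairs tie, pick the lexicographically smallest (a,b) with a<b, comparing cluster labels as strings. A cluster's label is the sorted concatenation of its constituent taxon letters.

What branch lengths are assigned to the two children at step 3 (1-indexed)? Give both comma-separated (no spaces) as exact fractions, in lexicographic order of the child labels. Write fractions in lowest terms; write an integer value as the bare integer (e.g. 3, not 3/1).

3/2,19/2

1. join R+W (d=3) ⇒ RW; edges |R|=3/2, |W|=3/2
  updated: d(E,RW)=40, d(J,RW)=79/2, d(N,RW)=51/2
2. join E+J (d=16) ⇒ EJ; edges |E|=8, |J|=8
  updated: d(EJ,N)=19, d(EJ,RW)=159/4
3. join EJ+N (d=19) ⇒ EJN; edges |EJ|=3/2, |N|=19/2
  updated: d(EJN,RW)=35
4. join EJN+RW (d=35) ⇒ EJNRW; edges |EJN|=8, |RW|=16
final tree: (((E:8,J:8):3/2,N:19/2):8,(R:3/2,W:3/2):16)
total length: 54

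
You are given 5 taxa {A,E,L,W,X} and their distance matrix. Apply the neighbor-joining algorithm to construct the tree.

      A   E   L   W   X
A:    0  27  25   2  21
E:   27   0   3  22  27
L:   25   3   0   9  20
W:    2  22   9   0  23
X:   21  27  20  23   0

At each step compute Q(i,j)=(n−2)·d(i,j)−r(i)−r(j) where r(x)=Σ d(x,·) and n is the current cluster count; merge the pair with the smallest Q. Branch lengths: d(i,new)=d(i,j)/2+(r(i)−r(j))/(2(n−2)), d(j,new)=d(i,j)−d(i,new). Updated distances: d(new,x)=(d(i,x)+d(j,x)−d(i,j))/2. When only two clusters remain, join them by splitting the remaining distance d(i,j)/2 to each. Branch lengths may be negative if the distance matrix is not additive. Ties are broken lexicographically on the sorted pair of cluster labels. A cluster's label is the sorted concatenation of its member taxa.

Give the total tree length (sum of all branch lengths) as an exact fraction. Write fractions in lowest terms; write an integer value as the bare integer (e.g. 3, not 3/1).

step 1: merge (E,L) at d=3, Q=-127; branch lengths E→31/6, L→-13/6; new cluster EL
  updated: d(A,EL)=49/2, d(EL,W)=14, d(EL,X)=22
step 2: merge (A,W) at d=2, Q=-165/2; branch lengths A→25/8, W→-9/8; new cluster AW
  updated: d(AW,EL)=73/4, d(AW,X)=21
step 3: merge (AW,EL) at d=73/4, Q=-245/4; branch lengths AW→69/8, EL→77/8; new cluster AELW
  updated: d(AELW,X)=99/8
step 4: merge (AELW,X) at d=99/8; branch lengths AELW→99/16, X→99/16; new cluster AELWX
final tree: (((A:25/8,W:-9/8):69/8,(E:31/6,L:-13/6):77/8):99/16,X:99/16)
total length: 285/8

285/8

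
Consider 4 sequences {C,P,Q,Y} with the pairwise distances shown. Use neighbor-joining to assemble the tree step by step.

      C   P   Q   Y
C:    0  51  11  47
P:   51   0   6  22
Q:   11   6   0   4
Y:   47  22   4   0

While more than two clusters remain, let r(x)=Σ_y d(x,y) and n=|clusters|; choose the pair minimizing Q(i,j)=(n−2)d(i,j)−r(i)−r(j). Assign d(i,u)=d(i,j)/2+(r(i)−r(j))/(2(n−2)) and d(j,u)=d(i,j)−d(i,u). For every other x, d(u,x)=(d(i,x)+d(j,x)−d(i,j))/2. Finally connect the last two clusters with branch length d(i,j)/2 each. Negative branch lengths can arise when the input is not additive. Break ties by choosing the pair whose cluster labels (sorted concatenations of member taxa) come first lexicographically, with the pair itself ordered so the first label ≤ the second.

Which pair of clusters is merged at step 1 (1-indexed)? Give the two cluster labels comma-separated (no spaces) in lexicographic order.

step 1: merge (C,Q) at d=11, Q=-108; branch lengths C→55/2, Q→-33/2; new cluster CQ
  updated: d(CQ,P)=23, d(CQ,Y)=20
step 2: merge (CQ,P) at d=23, Q=-65; branch lengths CQ→21/2, P→25/2; new cluster CPQ
  updated: d(CPQ,Y)=19/2
step 3: merge (CPQ,Y) at d=19/2; branch lengths CPQ→19/4, Y→19/4; new cluster CPQY
final tree: (((C:55/2,Q:-33/2):21/2,P:25/2):19/4,Y:19/4)
total length: 87/2

C,Q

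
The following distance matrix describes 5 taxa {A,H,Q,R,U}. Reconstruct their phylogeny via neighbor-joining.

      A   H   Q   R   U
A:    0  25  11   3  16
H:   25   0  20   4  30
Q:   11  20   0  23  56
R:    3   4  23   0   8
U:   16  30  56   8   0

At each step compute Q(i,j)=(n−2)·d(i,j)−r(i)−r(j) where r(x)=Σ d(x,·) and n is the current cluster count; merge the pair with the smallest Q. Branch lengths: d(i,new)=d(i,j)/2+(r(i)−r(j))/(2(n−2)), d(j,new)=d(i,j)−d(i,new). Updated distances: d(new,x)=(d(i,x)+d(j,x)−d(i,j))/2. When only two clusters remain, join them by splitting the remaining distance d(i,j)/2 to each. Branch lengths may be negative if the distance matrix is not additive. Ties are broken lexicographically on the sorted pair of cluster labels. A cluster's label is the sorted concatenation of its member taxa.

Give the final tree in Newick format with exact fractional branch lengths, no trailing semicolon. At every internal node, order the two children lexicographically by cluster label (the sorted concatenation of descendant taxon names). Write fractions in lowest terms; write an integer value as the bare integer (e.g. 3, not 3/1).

1. join A+Q (d=11, Q=-132) ⇒ AQ; edges |A|=-11/3, |Q|=44/3
  updated: d(AQ,H)=17, d(AQ,R)=15/2, d(AQ,U)=61/2
2. join AQ+H (d=17, Q=-72) ⇒ AHQ; edges |AQ|=19/2, |H|=15/2
  updated: d(AHQ,R)=-11/4, d(AHQ,U)=87/4
3. join AHQ+R (d=-11/4, Q=-27) ⇒ AHQR; edges |AHQ|=11/2, |R|=-33/4
  updated: d(AHQR,U)=65/4
4. join AHQR+U (d=65/4) ⇒ AHQRU; edges |AHQR|=65/8, |U|=65/8
final tree: ((((A:-11/3,Q:44/3):19/2,H:15/2):11/2,R:-33/4):65/8,U:65/8)
total length: 83/2

((((A:-11/3,Q:44/3):19/2,H:15/2):11/2,R:-33/4):65/8,U:65/8)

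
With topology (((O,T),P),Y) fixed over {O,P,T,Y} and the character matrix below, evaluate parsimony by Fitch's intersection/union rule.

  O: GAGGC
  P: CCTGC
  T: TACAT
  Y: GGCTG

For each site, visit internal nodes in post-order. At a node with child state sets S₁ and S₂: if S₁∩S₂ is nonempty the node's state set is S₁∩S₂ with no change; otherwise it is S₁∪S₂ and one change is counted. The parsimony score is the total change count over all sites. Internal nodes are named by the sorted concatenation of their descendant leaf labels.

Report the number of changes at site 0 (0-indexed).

site 0, node OT: O={G} ∪ T={T} → {G,T} (+1)
site 0, node OPT: OT={G,T} ∪ P={C} → {C,G,T} (+1)
site 0, node OPTY: OPT={C,G,T} ∩ Y={G} → {G} (+0)
site 1, node OT: O={A} ∩ T={A} → {A} (+0)
site 1, node OPT: OT={A} ∪ P={C} → {A,C} (+1)
site 1, node OPTY: OPT={A,C} ∪ Y={G} → {A,C,G} (+1)
site 2, node OT: O={G} ∪ T={C} → {C,G} (+1)
site 2, node OPT: OT={C,G} ∪ P={T} → {C,G,T} (+1)
site 2, node OPTY: OPT={C,G,T} ∩ Y={C} → {C} (+0)
site 3, node OT: O={G} ∪ T={A} → {A,G} (+1)
site 3, node OPT: OT={A,G} ∩ P={G} → {G} (+0)
site 3, node OPTY: OPT={G} ∪ Y={T} → {G,T} (+1)
site 4, node OT: O={C} ∪ T={T} → {C,T} (+1)
site 4, node OPT: OT={C,T} ∩ P={C} → {C} (+0)
site 4, node OPTY: OPT={C} ∪ Y={G} → {C,G} (+1)
per-site changes: [2, 2, 2, 2, 2]; total = 10

2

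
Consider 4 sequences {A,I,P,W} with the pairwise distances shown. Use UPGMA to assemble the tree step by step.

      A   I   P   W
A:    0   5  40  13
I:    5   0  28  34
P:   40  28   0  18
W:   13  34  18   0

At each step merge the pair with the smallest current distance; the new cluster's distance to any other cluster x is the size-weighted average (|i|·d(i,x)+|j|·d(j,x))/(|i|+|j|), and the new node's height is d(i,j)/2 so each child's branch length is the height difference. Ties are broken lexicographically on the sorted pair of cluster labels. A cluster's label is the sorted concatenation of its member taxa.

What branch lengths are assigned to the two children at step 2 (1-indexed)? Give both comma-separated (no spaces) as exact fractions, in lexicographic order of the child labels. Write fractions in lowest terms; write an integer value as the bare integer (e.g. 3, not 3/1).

9,9

step 1: merge (A,I) at d=5; branch lengths A→5/2, I→5/2; new cluster AI
  updated: d(AI,P)=34, d(AI,W)=47/2
step 2: merge (P,W) at d=18; branch lengths P→9, W→9; new cluster PW
  updated: d(AI,PW)=115/4
step 3: merge (AI,PW) at d=115/4; branch lengths AI→95/8, PW→43/8; new cluster AIPW
final tree: ((A:5/2,I:5/2):95/8,(P:9,W:9):43/8)
total length: 161/4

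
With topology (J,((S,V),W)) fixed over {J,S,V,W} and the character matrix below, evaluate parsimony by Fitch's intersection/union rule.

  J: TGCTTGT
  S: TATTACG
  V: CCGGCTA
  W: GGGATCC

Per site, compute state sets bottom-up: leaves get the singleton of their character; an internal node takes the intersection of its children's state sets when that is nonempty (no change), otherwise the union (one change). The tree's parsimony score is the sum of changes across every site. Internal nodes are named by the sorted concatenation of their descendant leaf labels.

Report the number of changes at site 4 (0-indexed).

2

site 0, node SV: S={T} ∪ V={C} → {C,T} (+1)
site 0, node SVW: SV={C,T} ∪ W={G} → {C,G,T} (+1)
site 0, node JSVW: J={T} ∩ SVW={C,G,T} → {T} (+0)
site 1, node SV: S={A} ∪ V={C} → {A,C} (+1)
site 1, node SVW: SV={A,C} ∪ W={G} → {A,C,G} (+1)
site 1, node JSVW: J={G} ∩ SVW={A,C,G} → {G} (+0)
site 2, node SV: S={T} ∪ V={G} → {G,T} (+1)
site 2, node SVW: SV={G,T} ∩ W={G} → {G} (+0)
site 2, node JSVW: J={C} ∪ SVW={G} → {C,G} (+1)
site 3, node SV: S={T} ∪ V={G} → {G,T} (+1)
site 3, node SVW: SV={G,T} ∪ W={A} → {A,G,T} (+1)
site 3, node JSVW: J={T} ∩ SVW={A,G,T} → {T} (+0)
site 4, node SV: S={A} ∪ V={C} → {A,C} (+1)
site 4, node SVW: SV={A,C} ∪ W={T} → {A,C,T} (+1)
site 4, node JSVW: J={T} ∩ SVW={A,C,T} → {T} (+0)
site 5, node SV: S={C} ∪ V={T} → {C,T} (+1)
site 5, node SVW: SV={C,T} ∩ W={C} → {C} (+0)
site 5, node JSVW: J={G} ∪ SVW={C} → {C,G} (+1)
site 6, node SV: S={G} ∪ V={A} → {A,G} (+1)
site 6, node SVW: SV={A,G} ∪ W={C} → {A,C,G} (+1)
site 6, node JSVW: J={T} ∪ SVW={A,C,G} → {A,C,G,T} (+1)
per-site changes: [2, 2, 2, 2, 2, 2, 3]; total = 15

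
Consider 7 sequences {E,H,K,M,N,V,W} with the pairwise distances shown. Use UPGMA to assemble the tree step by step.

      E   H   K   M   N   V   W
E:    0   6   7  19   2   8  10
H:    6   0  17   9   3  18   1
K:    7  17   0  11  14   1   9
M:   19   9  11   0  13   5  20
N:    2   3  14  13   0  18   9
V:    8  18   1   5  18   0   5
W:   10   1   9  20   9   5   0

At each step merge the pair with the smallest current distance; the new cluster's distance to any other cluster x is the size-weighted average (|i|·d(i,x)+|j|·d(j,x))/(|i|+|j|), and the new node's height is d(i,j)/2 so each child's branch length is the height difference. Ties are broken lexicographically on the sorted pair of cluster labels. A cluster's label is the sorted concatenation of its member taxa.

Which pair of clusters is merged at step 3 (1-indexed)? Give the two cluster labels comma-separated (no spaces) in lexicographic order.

E,N

step 1: merge (H,W) at d=1; branch lengths H→1/2, W→1/2; new cluster HW
  updated: d(E,HW)=8, d(HW,K)=13, d(HW,M)=29/2, d(HW,N)=6, d(HW,V)=23/2
step 2: merge (K,V) at d=1; branch lengths K→1/2, V→1/2; new cluster KV
  updated: d(E,KV)=15/2, d(HW,KV)=49/4, d(KV,M)=8, d(KV,N)=16
step 3: merge (E,N) at d=2; branch lengths E→1, N→1; new cluster EN
  updated: d(EN,HW)=7, d(EN,KV)=47/4, d(EN,M)=16
step 4: merge (EN,HW) at d=7; branch lengths EN→5/2, HW→3; new cluster EHNW
  updated: d(EHNW,KV)=12, d(EHNW,M)=61/4
step 5: merge (KV,M) at d=8; branch lengths KV→7/2, M→4; new cluster KMV
  updated: d(EHNW,KMV)=157/12
step 6: merge (EHNW,KMV) at d=157/12; branch lengths EHNW→73/24, KMV→61/24; new cluster EHKMNVW
final tree: (((E:1,N:1):5/2,(H:1/2,W:1/2):3):73/24,((K:1/2,V:1/2):7/2,M:4):61/24)
total length: 271/12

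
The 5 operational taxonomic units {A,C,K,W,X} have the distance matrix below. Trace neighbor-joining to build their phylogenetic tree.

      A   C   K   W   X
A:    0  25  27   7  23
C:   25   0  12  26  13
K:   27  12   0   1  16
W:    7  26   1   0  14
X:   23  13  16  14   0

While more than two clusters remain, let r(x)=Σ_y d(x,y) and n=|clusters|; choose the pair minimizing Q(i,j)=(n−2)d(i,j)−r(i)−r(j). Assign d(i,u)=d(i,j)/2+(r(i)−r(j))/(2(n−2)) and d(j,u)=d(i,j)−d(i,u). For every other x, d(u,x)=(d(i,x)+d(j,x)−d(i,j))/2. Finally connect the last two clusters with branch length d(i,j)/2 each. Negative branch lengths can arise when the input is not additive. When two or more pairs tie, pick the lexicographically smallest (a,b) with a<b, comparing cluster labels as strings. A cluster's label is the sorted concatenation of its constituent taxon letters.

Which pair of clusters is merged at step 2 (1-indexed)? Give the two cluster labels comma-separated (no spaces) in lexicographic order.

step 1: merge (A,W) at d=7, Q=-109; branch lengths A→55/6, W→-13/6; new cluster AW
  updated: d(AW,C)=22, d(AW,K)=21/2, d(AW,X)=15
step 2: merge (AW,K) at d=21/2, Q=-65; branch lengths AW→15/2, K→3; new cluster AKW
  updated: d(AKW,C)=47/4, d(AKW,X)=41/4
step 3: merge (AKW,C) at d=47/4, Q=-35; branch lengths AKW→9/2, C→29/4; new cluster ACKW
  updated: d(ACKW,X)=23/4
step 4: merge (ACKW,X) at d=23/4; branch lengths ACKW→23/8, X→23/8; new cluster ACKWX
final tree: ((((A:55/6,W:-13/6):15/2,K:3):9/2,C:29/4):23/8,X:23/8)
total length: 35

AW,K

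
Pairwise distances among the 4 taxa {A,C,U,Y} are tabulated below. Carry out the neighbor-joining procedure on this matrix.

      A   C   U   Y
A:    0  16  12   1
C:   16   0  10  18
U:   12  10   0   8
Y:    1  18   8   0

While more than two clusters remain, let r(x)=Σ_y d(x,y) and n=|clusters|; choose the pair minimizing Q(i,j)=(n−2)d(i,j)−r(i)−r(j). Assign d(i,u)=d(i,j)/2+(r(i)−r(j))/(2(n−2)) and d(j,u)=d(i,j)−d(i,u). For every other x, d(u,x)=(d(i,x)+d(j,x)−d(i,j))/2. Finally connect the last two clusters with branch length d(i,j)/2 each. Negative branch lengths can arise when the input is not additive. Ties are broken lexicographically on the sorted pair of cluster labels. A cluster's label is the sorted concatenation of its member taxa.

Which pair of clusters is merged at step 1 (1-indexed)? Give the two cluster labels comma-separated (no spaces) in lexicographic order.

A,Y

1. join A+Y (d=1, Q=-54) ⇒ AY; edges |A|=1, |Y|=0
  updated: d(AY,C)=33/2, d(AY,U)=19/2
2. join AY+C (d=33/2, Q=-36) ⇒ ACY; edges |AY|=8, |C|=17/2
  updated: d(ACY,U)=3/2
3. join ACY+U (d=3/2) ⇒ ACUY; edges |ACY|=3/4, |U|=3/4
final tree: (((A:1,Y:0):8,C:17/2):3/4,U:3/4)
total length: 19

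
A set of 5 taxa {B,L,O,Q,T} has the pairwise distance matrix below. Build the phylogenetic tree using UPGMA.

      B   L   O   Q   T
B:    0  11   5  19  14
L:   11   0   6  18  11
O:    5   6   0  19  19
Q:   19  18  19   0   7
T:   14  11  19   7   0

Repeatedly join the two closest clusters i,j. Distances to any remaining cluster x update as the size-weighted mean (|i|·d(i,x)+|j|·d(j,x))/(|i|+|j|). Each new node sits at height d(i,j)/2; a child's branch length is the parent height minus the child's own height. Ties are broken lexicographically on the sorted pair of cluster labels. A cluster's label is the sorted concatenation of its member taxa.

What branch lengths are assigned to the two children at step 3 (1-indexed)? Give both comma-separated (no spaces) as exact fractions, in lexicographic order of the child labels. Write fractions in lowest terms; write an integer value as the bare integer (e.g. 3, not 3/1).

1. join B+O (d=5) ⇒ BO; edges |B|=5/2, |O|=5/2
  updated: d(BO,L)=17/2, d(BO,Q)=19, d(BO,T)=33/2
2. join Q+T (d=7) ⇒ QT; edges |Q|=7/2, |T|=7/2
  updated: d(BO,QT)=71/4, d(L,QT)=29/2
3. join BO+L (d=17/2) ⇒ BLO; edges |BO|=7/4, |L|=17/4
  updated: d(BLO,QT)=50/3
4. join BLO+QT (d=50/3) ⇒ BLOQT; edges |BLO|=49/12, |QT|=29/6
final tree: (((B:5/2,O:5/2):7/4,L:17/4):49/12,(Q:7/2,T:7/2):29/6)
total length: 323/12

7/4,17/4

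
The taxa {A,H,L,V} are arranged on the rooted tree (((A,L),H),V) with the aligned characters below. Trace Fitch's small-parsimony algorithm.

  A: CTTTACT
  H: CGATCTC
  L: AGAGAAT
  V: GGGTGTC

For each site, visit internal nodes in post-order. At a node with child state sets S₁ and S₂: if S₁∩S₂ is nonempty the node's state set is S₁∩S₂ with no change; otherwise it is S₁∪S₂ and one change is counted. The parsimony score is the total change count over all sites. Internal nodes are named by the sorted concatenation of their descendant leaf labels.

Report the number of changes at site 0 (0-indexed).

2

site 0, node AL: A={C} ∪ L={A} → {A,C} (+1)
site 0, node AHL: AL={A,C} ∩ H={C} → {C} (+0)
site 0, node AHLV: AHL={C} ∪ V={G} → {C,G} (+1)
site 1, node AL: A={T} ∪ L={G} → {G,T} (+1)
site 1, node AHL: AL={G,T} ∩ H={G} → {G} (+0)
site 1, node AHLV: AHL={G} ∩ V={G} → {G} (+0)
site 2, node AL: A={T} ∪ L={A} → {A,T} (+1)
site 2, node AHL: AL={A,T} ∩ H={A} → {A} (+0)
site 2, node AHLV: AHL={A} ∪ V={G} → {A,G} (+1)
site 3, node AL: A={T} ∪ L={G} → {G,T} (+1)
site 3, node AHL: AL={G,T} ∩ H={T} → {T} (+0)
site 3, node AHLV: AHL={T} ∩ V={T} → {T} (+0)
site 4, node AL: A={A} ∩ L={A} → {A} (+0)
site 4, node AHL: AL={A} ∪ H={C} → {A,C} (+1)
site 4, node AHLV: AHL={A,C} ∪ V={G} → {A,C,G} (+1)
site 5, node AL: A={C} ∪ L={A} → {A,C} (+1)
site 5, node AHL: AL={A,C} ∪ H={T} → {A,C,T} (+1)
site 5, node AHLV: AHL={A,C,T} ∩ V={T} → {T} (+0)
site 6, node AL: A={T} ∩ L={T} → {T} (+0)
site 6, node AHL: AL={T} ∪ H={C} → {C,T} (+1)
site 6, node AHLV: AHL={C,T} ∩ V={C} → {C} (+0)
per-site changes: [2, 1, 2, 1, 2, 2, 1]; total = 11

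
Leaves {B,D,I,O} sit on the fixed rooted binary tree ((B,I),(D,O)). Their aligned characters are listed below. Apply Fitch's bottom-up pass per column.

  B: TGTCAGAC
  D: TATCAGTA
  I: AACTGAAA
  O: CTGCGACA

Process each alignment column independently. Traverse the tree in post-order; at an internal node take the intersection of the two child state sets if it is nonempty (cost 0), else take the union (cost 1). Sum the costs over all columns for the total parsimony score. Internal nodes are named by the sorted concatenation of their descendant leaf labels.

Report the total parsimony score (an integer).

site 0, node BI: B={T} ∪ I={A} → {A,T} (+1)
site 0, node DO: D={T} ∪ O={C} → {C,T} (+1)
site 0, node BDIO: BI={A,T} ∩ DO={C,T} → {T} (+0)
site 1, node BI: B={G} ∪ I={A} → {A,G} (+1)
site 1, node DO: D={A} ∪ O={T} → {A,T} (+1)
site 1, node BDIO: BI={A,G} ∩ DO={A,T} → {A} (+0)
site 2, node BI: B={T} ∪ I={C} → {C,T} (+1)
site 2, node DO: D={T} ∪ O={G} → {G,T} (+1)
site 2, node BDIO: BI={C,T} ∩ DO={G,T} → {T} (+0)
site 3, node BI: B={C} ∪ I={T} → {C,T} (+1)
site 3, node DO: D={C} ∩ O={C} → {C} (+0)
site 3, node BDIO: BI={C,T} ∩ DO={C} → {C} (+0)
site 4, node BI: B={A} ∪ I={G} → {A,G} (+1)
site 4, node DO: D={A} ∪ O={G} → {A,G} (+1)
site 4, node BDIO: BI={A,G} ∩ DO={A,G} → {A,G} (+0)
site 5, node BI: B={G} ∪ I={A} → {A,G} (+1)
site 5, node DO: D={G} ∪ O={A} → {A,G} (+1)
site 5, node BDIO: BI={A,G} ∩ DO={A,G} → {A,G} (+0)
site 6, node BI: B={A} ∩ I={A} → {A} (+0)
site 6, node DO: D={T} ∪ O={C} → {C,T} (+1)
site 6, node BDIO: BI={A} ∪ DO={C,T} → {A,C,T} (+1)
site 7, node BI: B={C} ∪ I={A} → {A,C} (+1)
site 7, node DO: D={A} ∩ O={A} → {A} (+0)
site 7, node BDIO: BI={A,C} ∩ DO={A} → {A} (+0)
per-site changes: [2, 2, 2, 1, 2, 2, 2, 1]; total = 14

14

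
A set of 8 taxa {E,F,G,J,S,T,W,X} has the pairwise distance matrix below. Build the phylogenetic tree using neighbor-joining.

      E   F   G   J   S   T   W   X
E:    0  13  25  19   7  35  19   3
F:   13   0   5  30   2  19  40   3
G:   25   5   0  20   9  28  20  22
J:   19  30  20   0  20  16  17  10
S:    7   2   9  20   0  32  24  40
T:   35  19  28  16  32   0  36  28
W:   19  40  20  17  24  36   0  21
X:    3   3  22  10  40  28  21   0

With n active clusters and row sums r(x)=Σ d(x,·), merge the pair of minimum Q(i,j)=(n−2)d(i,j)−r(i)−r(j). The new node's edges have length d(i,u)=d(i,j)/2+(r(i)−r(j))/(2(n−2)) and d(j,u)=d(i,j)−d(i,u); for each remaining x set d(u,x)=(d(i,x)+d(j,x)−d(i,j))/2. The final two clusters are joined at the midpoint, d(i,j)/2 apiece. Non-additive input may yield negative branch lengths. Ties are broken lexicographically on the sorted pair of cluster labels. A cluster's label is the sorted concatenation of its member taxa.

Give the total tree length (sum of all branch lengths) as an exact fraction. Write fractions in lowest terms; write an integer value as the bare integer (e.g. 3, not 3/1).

step 1: merge (F,S) at d=2, Q=-234; branch lengths F→-5/6, S→17/6; new cluster FS
  updated: d(E,FS)=9, d(FS,G)=6, d(FS,J)=24, d(FS,T)=49/2, d(FS,W)=31, d(FS,X)=41/2
step 2: merge (FS,G) at d=6, Q=-206; branch lengths FS→12/5, G→18/5; new cluster FGS
  updated: d(E,FGS)=14, d(FGS,J)=19, d(FGS,T)=93/4, d(FGS,W)=45/2, d(FGS,X)=73/4
step 3: merge (E,X) at d=3, Q=-633/4; branch lengths E→87/32, X→9/32; new cluster EX
  updated: d(EX,FGS)=117/8, d(EX,J)=13, d(EX,T)=30, d(EX,W)=37/2
step 4: merge (J,T) at d=16, Q=-489/4; branch lengths J→31/24, T→353/24; new cluster JT
  updated: d(EX,JT)=27/2, d(FGS,JT)=105/8, d(JT,W)=37/2
step 5: merge (EX,W) at d=37/2, Q=-553/8; branch lengths EX→193/32, W→399/32; new cluster EWX
  updated: d(EWX,FGS)=149/16, d(EWX,JT)=27/4
step 6: merge (EWX,FGS) at d=149/16, Q=-467/16; branch lengths EWX→47/32, FGS→251/32; new cluster EFGSWX
  updated: d(EFGSWX,JT)=169/32
step 7: merge (EFGSWX,JT) at d=169/32; branch lengths EFGSWX→169/64, JT→169/64; new cluster EFGJSTWX
final tree: ((((E:87/32,X:9/32):193/32,W:399/32):47/32,((F:-5/6,S:17/6):12/5,G:18/5):251/32):169/64,(J:31/24,T:353/24):169/64)
total length: 1923/32

1923/32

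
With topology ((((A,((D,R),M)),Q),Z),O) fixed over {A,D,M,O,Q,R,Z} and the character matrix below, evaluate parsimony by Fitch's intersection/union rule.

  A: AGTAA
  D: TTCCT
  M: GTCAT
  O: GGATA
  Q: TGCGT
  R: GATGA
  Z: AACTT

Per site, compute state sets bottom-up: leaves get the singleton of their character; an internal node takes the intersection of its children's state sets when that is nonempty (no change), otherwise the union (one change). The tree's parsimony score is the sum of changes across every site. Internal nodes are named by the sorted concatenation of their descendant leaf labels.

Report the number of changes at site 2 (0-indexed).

site 0, node DR: D={T} ∪ R={G} → {G,T} (+1)
site 0, node DMR: DR={G,T} ∩ M={G} → {G} (+0)
site 0, node ADMR: A={A} ∪ DMR={G} → {A,G} (+1)
site 0, node ADMQR: ADMR={A,G} ∪ Q={T} → {A,G,T} (+1)
site 0, node ADMQRZ: ADMQR={A,G,T} ∩ Z={A} → {A} (+0)
site 0, node ADMOQRZ: ADMQRZ={A} ∪ O={G} → {A,G} (+1)
site 1, node DR: D={T} ∪ R={A} → {A,T} (+1)
site 1, node DMR: DR={A,T} ∩ M={T} → {T} (+0)
site 1, node ADMR: A={G} ∪ DMR={T} → {G,T} (+1)
site 1, node ADMQR: ADMR={G,T} ∩ Q={G} → {G} (+0)
site 1, node ADMQRZ: ADMQR={G} ∪ Z={A} → {A,G} (+1)
site 1, node ADMOQRZ: ADMQRZ={A,G} ∩ O={G} → {G} (+0)
site 2, node DR: D={C} ∪ R={T} → {C,T} (+1)
site 2, node DMR: DR={C,T} ∩ M={C} → {C} (+0)
site 2, node ADMR: A={T} ∪ DMR={C} → {C,T} (+1)
site 2, node ADMQR: ADMR={C,T} ∩ Q={C} → {C} (+0)
site 2, node ADMQRZ: ADMQR={C} ∩ Z={C} → {C} (+0)
site 2, node ADMOQRZ: ADMQRZ={C} ∪ O={A} → {A,C} (+1)
site 3, node DR: D={C} ∪ R={G} → {C,G} (+1)
site 3, node DMR: DR={C,G} ∪ M={A} → {A,C,G} (+1)
site 3, node ADMR: A={A} ∩ DMR={A,C,G} → {A} (+0)
site 3, node ADMQR: ADMR={A} ∪ Q={G} → {A,G} (+1)
site 3, node ADMQRZ: ADMQR={A,G} ∪ Z={T} → {A,G,T} (+1)
site 3, node ADMOQRZ: ADMQRZ={A,G,T} ∩ O={T} → {T} (+0)
site 4, node DR: D={T} ∪ R={A} → {A,T} (+1)
site 4, node DMR: DR={A,T} ∩ M={T} → {T} (+0)
site 4, node ADMR: A={A} ∪ DMR={T} → {A,T} (+1)
site 4, node ADMQR: ADMR={A,T} ∩ Q={T} → {T} (+0)
site 4, node ADMQRZ: ADMQR={T} ∩ Z={T} → {T} (+0)
site 4, node ADMOQRZ: ADMQRZ={T} ∪ O={A} → {A,T} (+1)
per-site changes: [4, 3, 3, 4, 3]; total = 17

3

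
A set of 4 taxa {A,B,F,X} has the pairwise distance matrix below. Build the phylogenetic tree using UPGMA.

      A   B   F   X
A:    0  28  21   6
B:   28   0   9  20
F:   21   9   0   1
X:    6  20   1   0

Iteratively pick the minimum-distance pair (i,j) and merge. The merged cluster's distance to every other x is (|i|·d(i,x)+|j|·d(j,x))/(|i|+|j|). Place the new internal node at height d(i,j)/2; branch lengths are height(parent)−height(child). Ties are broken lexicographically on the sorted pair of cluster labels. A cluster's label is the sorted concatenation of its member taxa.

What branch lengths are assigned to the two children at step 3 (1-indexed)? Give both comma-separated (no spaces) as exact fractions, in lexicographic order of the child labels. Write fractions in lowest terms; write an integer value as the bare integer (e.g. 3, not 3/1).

11/4,19/2

step 1: merge (F,X) at d=1; branch lengths F→1/2, X→1/2; new cluster FX
  updated: d(A,FX)=27/2, d(B,FX)=29/2
step 2: merge (A,FX) at d=27/2; branch lengths A→27/4, FX→25/4; new cluster AFX
  updated: d(AFX,B)=19
step 3: merge (AFX,B) at d=19; branch lengths AFX→11/4, B→19/2; new cluster ABFX
final tree: ((A:27/4,(F:1/2,X:1/2):25/4):11/4,B:19/2)
total length: 105/4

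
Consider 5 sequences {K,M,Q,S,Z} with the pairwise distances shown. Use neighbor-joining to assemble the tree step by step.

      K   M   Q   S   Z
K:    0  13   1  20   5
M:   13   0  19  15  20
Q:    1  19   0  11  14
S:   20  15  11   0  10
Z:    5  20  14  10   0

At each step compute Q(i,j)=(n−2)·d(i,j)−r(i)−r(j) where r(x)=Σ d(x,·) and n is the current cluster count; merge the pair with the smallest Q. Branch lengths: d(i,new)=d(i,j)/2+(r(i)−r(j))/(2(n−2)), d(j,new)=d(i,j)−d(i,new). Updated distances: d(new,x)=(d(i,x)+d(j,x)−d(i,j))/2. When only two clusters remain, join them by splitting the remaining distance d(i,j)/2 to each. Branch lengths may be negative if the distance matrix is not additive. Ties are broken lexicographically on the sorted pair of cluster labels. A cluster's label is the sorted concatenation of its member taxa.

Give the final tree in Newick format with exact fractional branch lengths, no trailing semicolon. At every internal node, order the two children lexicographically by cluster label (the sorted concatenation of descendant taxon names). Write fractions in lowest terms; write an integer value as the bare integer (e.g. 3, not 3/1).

((((K:-1/2,Q:3/2):37/8,Z:35/8):25/8,M:81/8):39/16,S:39/16)

iteration 1: select K,Q (d=1, Q=-81); attach at lengths (-1/2, 3/2); label the merged cluster KQ
  updated: d(KQ,M)=31/2, d(KQ,S)=15, d(KQ,Z)=9
iteration 2: select KQ,Z (d=9, Q=-121/2); attach at lengths (37/8, 35/8); label the merged cluster KQZ
  updated: d(KQZ,M)=53/4, d(KQZ,S)=8
iteration 3: select KQZ,M (d=53/4, Q=-145/4); attach at lengths (25/8, 81/8); label the merged cluster KMQZ
  updated: d(KMQZ,S)=39/8
iteration 4: select KMQZ,S (d=39/8); attach at lengths (39/16, 39/16); label the merged cluster KMQSZ
final tree: ((((K:-1/2,Q:3/2):37/8,Z:35/8):25/8,M:81/8):39/16,S:39/16)
total length: 225/8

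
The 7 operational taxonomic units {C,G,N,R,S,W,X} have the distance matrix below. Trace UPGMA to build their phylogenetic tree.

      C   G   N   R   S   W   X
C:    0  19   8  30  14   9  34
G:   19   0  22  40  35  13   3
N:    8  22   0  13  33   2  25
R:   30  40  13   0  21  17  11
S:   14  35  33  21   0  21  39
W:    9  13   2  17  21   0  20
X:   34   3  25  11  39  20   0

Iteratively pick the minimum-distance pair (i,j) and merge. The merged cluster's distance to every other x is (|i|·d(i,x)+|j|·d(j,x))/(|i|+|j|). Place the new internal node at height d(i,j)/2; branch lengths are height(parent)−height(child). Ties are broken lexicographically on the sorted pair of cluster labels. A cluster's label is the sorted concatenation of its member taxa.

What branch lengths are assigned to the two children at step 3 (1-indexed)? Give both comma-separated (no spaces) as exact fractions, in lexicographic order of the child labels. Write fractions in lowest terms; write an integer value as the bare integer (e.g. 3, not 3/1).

17/4,13/4

1. join N+W (d=2) ⇒ NW; edges |N|=1, |W|=1
  updated: d(C,NW)=17/2, d(G,NW)=35/2, d(NW,R)=15, d(NW,S)=27, d(NW,X)=45/2
2. join G+X (d=3) ⇒ GX; edges |G|=3/2, |X|=3/2
  updated: d(C,GX)=53/2, d(GX,NW)=20, d(GX,R)=51/2, d(GX,S)=37
3. join C+NW (d=17/2) ⇒ CNW; edges |C|=17/4, |NW|=13/4
  updated: d(CNW,GX)=133/6, d(CNW,R)=20, d(CNW,S)=68/3
4. join CNW+R (d=20) ⇒ CNRW; edges |CNW|=23/4, |R|=10
  updated: d(CNRW,GX)=23, d(CNRW,S)=89/4
5. join CNRW+S (d=89/4) ⇒ CNRSW; edges |CNRW|=9/8, |S|=89/8
  updated: d(CNRSW,GX)=129/5
6. join CNRSW+GX (d=129/5) ⇒ CGNRSWX; edges |CNRSW|=71/40, |GX|=57/5
final tree: ((((C:17/4,(N:1,W:1):13/4):23/4,R:10):9/8,S:89/8):71/40,(G:3/2,X:3/2):57/5)
total length: 2147/40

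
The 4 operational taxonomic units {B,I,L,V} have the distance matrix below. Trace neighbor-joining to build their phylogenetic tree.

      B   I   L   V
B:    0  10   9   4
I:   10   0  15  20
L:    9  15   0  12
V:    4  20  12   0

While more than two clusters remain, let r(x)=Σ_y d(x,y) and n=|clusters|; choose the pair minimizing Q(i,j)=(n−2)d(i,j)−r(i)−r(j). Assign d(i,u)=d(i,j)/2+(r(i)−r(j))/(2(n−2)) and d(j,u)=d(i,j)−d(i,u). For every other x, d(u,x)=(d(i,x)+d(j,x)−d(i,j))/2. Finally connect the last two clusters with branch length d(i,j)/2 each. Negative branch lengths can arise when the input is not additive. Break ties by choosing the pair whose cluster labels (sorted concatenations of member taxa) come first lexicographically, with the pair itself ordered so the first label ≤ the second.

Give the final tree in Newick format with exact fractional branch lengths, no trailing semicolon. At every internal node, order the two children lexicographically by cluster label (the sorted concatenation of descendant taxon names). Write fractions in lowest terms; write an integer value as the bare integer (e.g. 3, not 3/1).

step 1: merge (B,V) at d=4, Q=-51; branch lengths B→-5/4, V→21/4; new cluster BV
  updated: d(BV,I)=13, d(BV,L)=17/2
step 2: merge (BV,I) at d=13, Q=-73/2; branch lengths BV→13/4, I→39/4; new cluster BIV
  updated: d(BIV,L)=21/4
step 3: merge (BIV,L) at d=21/4; branch lengths BIV→21/8, L→21/8; new cluster BILV
final tree: (((B:-5/4,V:21/4):13/4,I:39/4):21/8,L:21/8)
total length: 89/4

(((B:-5/4,V:21/4):13/4,I:39/4):21/8,L:21/8)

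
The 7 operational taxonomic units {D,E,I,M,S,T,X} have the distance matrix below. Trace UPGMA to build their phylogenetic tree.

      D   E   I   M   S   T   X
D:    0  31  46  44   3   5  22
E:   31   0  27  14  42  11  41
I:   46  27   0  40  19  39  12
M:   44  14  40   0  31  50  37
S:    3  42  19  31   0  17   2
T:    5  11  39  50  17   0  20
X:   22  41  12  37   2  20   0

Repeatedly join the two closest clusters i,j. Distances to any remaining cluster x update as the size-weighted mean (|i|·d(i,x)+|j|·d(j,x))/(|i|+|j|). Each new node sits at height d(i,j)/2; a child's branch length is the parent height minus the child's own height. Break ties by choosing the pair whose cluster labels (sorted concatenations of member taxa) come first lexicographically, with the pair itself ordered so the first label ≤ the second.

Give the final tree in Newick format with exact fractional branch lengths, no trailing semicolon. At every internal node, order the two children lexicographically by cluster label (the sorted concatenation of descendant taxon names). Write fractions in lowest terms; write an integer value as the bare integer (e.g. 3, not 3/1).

((((D:5/2,T:5/2):21/4,(S:1,X:1):27/4):27/4,I:29/2):16/5,(E:7,M:7):107/10)

step 1: merge (S,X) at d=2; branch lengths S→1, X→1; new cluster SX
  updated: d(D,SX)=25/2, d(E,SX)=83/2, d(I,SX)=31/2, d(M,SX)=34, d(SX,T)=37/2
step 2: merge (D,T) at d=5; branch lengths D→5/2, T→5/2; new cluster DT
  updated: d(DT,E)=21, d(DT,I)=85/2, d(DT,M)=47, d(DT,SX)=31/2
step 3: merge (E,M) at d=14; branch lengths E→7, M→7; new cluster EM
  updated: d(DT,EM)=34, d(EM,I)=67/2, d(EM,SX)=151/4
step 4: merge (DT,SX) at d=31/2; branch lengths DT→21/4, SX→27/4; new cluster DSTX
  updated: d(DSTX,EM)=287/8, d(DSTX,I)=29
step 5: merge (DSTX,I) at d=29; branch lengths DSTX→27/4, I→29/2; new cluster DISTX
  updated: d(DISTX,EM)=177/5
step 6: merge (DISTX,EM) at d=177/5; branch lengths DISTX→16/5, EM→107/10; new cluster DEIMSTX
final tree: ((((D:5/2,T:5/2):21/4,(S:1,X:1):27/4):27/4,I:29/2):16/5,(E:7,M:7):107/10)
total length: 1363/20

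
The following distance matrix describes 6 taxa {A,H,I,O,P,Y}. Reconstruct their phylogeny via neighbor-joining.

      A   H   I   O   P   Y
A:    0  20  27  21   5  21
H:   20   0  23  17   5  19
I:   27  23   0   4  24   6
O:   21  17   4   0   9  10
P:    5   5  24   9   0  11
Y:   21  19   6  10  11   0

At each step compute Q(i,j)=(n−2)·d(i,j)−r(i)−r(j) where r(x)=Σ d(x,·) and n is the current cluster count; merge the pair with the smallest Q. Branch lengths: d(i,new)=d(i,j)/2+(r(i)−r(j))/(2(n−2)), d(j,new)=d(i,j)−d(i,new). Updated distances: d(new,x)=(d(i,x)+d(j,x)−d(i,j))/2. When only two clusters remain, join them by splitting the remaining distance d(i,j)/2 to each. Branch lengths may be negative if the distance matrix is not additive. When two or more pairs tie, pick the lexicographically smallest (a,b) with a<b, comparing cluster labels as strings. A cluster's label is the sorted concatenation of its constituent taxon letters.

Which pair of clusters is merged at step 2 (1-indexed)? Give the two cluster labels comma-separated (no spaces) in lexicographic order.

iteration 1: select I,O (d=4, Q=-129); attach at lengths (39/8, -7/8); label the merged cluster IO
  updated: d(A,IO)=22, d(H,IO)=18, d(IO,P)=29/2, d(IO,Y)=6
iteration 2: select IO,Y (d=6, Q=-199/2); attach at lengths (43/12, 29/12); label the merged cluster IOY
  updated: d(A,IOY)=37/2, d(H,IOY)=31/2, d(IOY,P)=39/4
iteration 3: select A,P (d=5, Q=-213/4); attach at lengths (135/16, -55/16); label the merged cluster AP
  updated: d(AP,H)=10, d(AP,IOY)=93/8
iteration 4: select AP,H (d=10, Q=-297/8); attach at lengths (49/16, 111/16); label the merged cluster AHP
  updated: d(AHP,IOY)=137/16
iteration 5: select AHP,IOY (d=137/16); attach at lengths (137/32, 137/32); label the merged cluster AHIOPY
final tree: (((A:135/16,P:-55/16):49/16,H:111/16):137/32,((I:39/8,O:-7/8):43/12,Y:29/12):137/32)
total length: 537/16

IO,Y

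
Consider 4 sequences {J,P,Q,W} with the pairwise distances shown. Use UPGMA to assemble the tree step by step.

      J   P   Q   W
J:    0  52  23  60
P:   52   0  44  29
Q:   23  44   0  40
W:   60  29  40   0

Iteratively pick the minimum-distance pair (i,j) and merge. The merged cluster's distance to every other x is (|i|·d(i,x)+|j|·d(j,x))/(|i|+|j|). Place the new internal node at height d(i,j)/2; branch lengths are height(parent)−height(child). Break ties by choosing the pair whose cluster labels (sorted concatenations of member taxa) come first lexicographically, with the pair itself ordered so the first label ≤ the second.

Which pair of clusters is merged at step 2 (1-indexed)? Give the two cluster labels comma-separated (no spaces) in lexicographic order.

iteration 1: select J,Q (d=23); attach at lengths (23/2, 23/2); label the merged cluster JQ
  updated: d(JQ,P)=48, d(JQ,W)=50
iteration 2: select P,W (d=29); attach at lengths (29/2, 29/2); label the merged cluster PW
  updated: d(JQ,PW)=49
iteration 3: select JQ,PW (d=49); attach at lengths (13, 10); label the merged cluster JPQW
final tree: ((J:23/2,Q:23/2):13,(P:29/2,W:29/2):10)
total length: 75

P,W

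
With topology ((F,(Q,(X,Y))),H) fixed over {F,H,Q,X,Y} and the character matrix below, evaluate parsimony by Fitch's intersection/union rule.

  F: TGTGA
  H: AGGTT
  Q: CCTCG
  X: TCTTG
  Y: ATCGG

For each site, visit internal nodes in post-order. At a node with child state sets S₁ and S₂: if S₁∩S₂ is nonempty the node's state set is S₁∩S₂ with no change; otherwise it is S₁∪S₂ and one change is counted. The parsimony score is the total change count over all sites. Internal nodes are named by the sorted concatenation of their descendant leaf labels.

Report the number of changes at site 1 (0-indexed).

XY@0: {T} ∪ {A} = {A,T} (union, +1)
QXY@0: {C} ∪ {A,T} = {A,C,T} (union, +1)
FQXY@0: {T} ∩ {A,C,T} = {T} (intersection, +0)
FHQXY@0: {T} ∪ {A} = {A,T} (union, +1)
XY@1: {C} ∪ {T} = {C,T} (union, +1)
QXY@1: {C} ∩ {C,T} = {C} (intersection, +0)
FQXY@1: {G} ∪ {C} = {C,G} (union, +1)
FHQXY@1: {C,G} ∩ {G} = {G} (intersection, +0)
XY@2: {T} ∪ {C} = {C,T} (union, +1)
QXY@2: {T} ∩ {C,T} = {T} (intersection, +0)
FQXY@2: {T} ∩ {T} = {T} (intersection, +0)
FHQXY@2: {T} ∪ {G} = {G,T} (union, +1)
XY@3: {T} ∪ {G} = {G,T} (union, +1)
QXY@3: {C} ∪ {G,T} = {C,G,T} (union, +1)
FQXY@3: {G} ∩ {C,G,T} = {G} (intersection, +0)
FHQXY@3: {G} ∪ {T} = {G,T} (union, +1)
XY@4: {G} ∩ {G} = {G} (intersection, +0)
QXY@4: {G} ∩ {G} = {G} (intersection, +0)
FQXY@4: {A} ∪ {G} = {A,G} (union, +1)
FHQXY@4: {A,G} ∪ {T} = {A,G,T} (union, +1)
per-site changes: [3, 2, 2, 3, 2]; total = 12

2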